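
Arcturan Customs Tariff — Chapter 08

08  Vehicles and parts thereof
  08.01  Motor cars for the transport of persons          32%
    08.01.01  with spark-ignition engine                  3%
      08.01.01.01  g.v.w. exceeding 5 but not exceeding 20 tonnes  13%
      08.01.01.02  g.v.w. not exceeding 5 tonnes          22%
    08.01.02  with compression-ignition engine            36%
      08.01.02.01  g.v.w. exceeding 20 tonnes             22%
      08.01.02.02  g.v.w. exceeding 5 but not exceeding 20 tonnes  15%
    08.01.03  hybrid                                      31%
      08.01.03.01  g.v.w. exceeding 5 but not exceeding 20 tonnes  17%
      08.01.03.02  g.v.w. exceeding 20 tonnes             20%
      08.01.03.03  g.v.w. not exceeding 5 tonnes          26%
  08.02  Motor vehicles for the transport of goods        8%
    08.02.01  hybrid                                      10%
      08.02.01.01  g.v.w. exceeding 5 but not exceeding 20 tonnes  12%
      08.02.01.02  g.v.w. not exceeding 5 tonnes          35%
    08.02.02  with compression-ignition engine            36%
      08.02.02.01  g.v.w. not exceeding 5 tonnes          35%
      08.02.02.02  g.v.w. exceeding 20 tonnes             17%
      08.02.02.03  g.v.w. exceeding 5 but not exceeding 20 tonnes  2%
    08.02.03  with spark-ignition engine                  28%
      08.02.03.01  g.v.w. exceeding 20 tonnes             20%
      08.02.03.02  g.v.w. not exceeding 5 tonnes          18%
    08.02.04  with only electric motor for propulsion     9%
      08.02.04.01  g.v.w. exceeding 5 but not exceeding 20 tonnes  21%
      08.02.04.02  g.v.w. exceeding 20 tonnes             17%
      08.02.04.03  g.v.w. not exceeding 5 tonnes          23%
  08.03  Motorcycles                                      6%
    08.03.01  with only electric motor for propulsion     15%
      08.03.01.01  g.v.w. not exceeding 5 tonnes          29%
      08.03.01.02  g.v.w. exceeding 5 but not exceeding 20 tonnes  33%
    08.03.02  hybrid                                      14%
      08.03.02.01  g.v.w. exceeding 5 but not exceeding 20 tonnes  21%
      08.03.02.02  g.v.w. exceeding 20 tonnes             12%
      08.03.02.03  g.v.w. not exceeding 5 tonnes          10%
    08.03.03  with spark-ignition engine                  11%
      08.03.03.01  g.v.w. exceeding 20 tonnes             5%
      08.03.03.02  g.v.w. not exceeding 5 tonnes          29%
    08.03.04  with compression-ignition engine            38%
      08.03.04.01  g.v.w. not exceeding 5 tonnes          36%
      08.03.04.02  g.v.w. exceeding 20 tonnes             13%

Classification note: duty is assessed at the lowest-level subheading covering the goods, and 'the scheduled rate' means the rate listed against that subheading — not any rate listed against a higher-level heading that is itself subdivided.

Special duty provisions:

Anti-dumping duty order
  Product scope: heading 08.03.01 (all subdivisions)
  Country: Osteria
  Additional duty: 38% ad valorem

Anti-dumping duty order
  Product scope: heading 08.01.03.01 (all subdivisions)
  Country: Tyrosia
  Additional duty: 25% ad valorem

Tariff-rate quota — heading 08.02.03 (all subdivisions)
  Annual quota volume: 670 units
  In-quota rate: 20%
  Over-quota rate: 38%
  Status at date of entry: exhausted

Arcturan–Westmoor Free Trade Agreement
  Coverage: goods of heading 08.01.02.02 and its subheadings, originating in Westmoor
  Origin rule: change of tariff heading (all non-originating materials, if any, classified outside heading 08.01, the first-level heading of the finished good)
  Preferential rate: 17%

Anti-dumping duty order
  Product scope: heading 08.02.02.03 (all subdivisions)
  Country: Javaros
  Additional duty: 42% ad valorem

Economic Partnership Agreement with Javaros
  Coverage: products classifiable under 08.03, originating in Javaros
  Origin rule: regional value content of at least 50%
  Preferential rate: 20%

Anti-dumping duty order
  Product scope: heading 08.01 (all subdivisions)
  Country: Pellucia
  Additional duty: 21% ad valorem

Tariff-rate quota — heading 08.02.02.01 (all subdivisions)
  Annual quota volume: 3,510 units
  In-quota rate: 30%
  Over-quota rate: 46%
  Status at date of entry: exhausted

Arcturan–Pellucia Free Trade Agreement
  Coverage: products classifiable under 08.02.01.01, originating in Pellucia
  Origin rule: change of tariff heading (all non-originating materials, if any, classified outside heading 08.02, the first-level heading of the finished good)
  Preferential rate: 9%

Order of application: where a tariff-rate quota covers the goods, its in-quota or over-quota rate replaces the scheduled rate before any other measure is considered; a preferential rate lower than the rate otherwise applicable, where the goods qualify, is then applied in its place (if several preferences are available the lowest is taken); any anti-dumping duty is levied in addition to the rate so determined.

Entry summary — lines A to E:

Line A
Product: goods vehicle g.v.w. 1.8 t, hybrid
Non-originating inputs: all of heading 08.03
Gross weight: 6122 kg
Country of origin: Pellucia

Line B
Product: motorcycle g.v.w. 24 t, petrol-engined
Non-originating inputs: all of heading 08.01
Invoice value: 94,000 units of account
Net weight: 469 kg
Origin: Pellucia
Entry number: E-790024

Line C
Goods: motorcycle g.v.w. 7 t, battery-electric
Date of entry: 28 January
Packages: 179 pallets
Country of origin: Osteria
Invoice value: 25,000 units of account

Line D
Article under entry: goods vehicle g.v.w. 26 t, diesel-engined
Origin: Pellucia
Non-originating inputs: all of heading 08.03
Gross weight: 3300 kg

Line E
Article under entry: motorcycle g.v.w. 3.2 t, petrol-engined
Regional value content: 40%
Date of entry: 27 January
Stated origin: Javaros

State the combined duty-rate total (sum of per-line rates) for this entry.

Line A: goods vehicle → 08.02; hybrid → 08.02.01; g.v.w. 1.8 t → 08.02.01.02. Scheduled 35%. Pellucia agreement on 08.02.01.01: 08.02.01.02 not covered. → 35%.
Line B: motorcycle → 08.03; petrol-engined → 08.03.03; g.v.w. 24 t → 08.03.03.01. Scheduled 5%. Pellucia agreement on 08.02.01.01: 08.03.03.01 not covered. → 5%.
Line C: motorcycle → 08.03; battery-electric → 08.03.01; g.v.w. 7 t → 08.03.01.02. Scheduled 33%. anti-dumping (Osteria, 08.03.01): +38%; total 33% + 38% = 71%. → 71%.
Line D: goods vehicle → 08.02; diesel-engined → 08.02.02; g.v.w. 26 t → 08.02.02.02. Scheduled 17%. Pellucia agreement on 08.02.01.01: 08.02.02.02 not covered. → 17%.
Line E: motorcycle → 08.03; petrol-engined → 08.03.03; g.v.w. 3.2 t → 08.03.03.02. Scheduled 29%. Javaros agreement on 08.03: RVC < 50%. → 29%.
Sum: 35% + 5% + 71% + 17% + 29% = 157%.

157%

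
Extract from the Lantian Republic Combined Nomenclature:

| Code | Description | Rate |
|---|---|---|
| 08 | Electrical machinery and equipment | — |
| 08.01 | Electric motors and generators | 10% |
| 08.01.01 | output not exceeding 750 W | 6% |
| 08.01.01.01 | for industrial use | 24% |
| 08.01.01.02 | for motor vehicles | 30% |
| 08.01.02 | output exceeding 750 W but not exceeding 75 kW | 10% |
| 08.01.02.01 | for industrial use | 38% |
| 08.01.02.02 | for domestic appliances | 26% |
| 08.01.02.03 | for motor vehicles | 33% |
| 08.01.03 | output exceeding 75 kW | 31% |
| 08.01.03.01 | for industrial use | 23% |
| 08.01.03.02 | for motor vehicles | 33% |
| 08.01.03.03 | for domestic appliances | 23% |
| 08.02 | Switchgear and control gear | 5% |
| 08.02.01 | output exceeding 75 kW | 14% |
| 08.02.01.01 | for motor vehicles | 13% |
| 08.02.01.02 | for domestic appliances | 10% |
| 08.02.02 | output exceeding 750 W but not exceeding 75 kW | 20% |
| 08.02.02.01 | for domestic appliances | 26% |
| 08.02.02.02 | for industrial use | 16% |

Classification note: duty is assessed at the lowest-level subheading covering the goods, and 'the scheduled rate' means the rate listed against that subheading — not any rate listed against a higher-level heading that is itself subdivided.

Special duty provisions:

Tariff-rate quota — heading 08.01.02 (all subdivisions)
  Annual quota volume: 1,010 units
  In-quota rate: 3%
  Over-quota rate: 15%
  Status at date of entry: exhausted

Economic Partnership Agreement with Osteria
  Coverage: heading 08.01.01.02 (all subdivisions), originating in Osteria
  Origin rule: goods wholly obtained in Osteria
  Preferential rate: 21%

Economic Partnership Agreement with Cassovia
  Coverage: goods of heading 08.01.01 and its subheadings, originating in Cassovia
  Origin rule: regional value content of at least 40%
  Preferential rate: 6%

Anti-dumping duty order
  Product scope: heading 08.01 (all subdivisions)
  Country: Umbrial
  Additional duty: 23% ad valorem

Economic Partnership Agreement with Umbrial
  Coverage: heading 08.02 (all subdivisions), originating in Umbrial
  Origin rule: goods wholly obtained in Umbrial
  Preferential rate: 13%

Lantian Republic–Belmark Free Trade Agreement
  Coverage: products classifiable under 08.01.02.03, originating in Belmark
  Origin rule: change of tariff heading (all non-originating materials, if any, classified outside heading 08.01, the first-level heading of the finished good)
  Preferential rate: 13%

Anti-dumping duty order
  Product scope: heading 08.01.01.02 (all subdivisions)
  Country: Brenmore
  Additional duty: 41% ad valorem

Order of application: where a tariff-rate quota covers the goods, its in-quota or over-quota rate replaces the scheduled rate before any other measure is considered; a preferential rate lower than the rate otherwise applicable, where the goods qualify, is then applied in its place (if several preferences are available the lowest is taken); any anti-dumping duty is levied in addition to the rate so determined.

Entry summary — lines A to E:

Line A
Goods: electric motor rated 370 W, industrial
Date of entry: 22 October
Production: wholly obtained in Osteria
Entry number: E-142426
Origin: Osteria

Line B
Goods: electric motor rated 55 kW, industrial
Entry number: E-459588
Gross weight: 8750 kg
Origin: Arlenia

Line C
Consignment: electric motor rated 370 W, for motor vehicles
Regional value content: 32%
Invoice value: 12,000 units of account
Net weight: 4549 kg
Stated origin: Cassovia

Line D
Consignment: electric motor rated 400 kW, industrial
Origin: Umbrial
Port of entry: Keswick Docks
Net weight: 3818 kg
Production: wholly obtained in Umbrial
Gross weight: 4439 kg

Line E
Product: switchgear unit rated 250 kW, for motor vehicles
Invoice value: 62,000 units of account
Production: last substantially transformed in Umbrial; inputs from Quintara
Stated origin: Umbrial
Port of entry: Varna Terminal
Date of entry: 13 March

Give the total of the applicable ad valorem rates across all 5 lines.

128%

Line A: electric motor → 08.01; rated 370 W → 08.01.01; industrial → 08.01.01.01. Scheduled 24%. Osteria agreement on 08.01.01.02: 08.01.01.01 not covered. → 24%.
Line B: electric motor → 08.01; rated 55 kW → 08.01.02; industrial → 08.01.02.01. Scheduled 38%. quota on 08.01.02 exhausted → over-quota 15%. → 15%.
Line C: electric motor → 08.01; rated 370 W → 08.01.01; for motor vehicles → 08.01.01.02. Scheduled 30%. Cassovia agreement on 08.01.01: RVC < 40%. → 30%.
Line D: electric motor → 08.01; rated 400 kW → 08.01.03; industrial → 08.01.03.01. Scheduled 23%. Umbrial agreement on 08.02: 08.01.03.01 not covered; anti-dumping (Umbrial, 08.01): +23%; total 23% + 23% = 46%. → 46%.
Line E: switchgear unit → 08.02; rated 250 kW → 08.02.01; for motor vehicles → 08.02.01.01. Scheduled 13%. Umbrial agreement on 08.02: not wholly obtained. → 13%.
Sum: 24% + 15% + 30% + 46% + 13% = 128%.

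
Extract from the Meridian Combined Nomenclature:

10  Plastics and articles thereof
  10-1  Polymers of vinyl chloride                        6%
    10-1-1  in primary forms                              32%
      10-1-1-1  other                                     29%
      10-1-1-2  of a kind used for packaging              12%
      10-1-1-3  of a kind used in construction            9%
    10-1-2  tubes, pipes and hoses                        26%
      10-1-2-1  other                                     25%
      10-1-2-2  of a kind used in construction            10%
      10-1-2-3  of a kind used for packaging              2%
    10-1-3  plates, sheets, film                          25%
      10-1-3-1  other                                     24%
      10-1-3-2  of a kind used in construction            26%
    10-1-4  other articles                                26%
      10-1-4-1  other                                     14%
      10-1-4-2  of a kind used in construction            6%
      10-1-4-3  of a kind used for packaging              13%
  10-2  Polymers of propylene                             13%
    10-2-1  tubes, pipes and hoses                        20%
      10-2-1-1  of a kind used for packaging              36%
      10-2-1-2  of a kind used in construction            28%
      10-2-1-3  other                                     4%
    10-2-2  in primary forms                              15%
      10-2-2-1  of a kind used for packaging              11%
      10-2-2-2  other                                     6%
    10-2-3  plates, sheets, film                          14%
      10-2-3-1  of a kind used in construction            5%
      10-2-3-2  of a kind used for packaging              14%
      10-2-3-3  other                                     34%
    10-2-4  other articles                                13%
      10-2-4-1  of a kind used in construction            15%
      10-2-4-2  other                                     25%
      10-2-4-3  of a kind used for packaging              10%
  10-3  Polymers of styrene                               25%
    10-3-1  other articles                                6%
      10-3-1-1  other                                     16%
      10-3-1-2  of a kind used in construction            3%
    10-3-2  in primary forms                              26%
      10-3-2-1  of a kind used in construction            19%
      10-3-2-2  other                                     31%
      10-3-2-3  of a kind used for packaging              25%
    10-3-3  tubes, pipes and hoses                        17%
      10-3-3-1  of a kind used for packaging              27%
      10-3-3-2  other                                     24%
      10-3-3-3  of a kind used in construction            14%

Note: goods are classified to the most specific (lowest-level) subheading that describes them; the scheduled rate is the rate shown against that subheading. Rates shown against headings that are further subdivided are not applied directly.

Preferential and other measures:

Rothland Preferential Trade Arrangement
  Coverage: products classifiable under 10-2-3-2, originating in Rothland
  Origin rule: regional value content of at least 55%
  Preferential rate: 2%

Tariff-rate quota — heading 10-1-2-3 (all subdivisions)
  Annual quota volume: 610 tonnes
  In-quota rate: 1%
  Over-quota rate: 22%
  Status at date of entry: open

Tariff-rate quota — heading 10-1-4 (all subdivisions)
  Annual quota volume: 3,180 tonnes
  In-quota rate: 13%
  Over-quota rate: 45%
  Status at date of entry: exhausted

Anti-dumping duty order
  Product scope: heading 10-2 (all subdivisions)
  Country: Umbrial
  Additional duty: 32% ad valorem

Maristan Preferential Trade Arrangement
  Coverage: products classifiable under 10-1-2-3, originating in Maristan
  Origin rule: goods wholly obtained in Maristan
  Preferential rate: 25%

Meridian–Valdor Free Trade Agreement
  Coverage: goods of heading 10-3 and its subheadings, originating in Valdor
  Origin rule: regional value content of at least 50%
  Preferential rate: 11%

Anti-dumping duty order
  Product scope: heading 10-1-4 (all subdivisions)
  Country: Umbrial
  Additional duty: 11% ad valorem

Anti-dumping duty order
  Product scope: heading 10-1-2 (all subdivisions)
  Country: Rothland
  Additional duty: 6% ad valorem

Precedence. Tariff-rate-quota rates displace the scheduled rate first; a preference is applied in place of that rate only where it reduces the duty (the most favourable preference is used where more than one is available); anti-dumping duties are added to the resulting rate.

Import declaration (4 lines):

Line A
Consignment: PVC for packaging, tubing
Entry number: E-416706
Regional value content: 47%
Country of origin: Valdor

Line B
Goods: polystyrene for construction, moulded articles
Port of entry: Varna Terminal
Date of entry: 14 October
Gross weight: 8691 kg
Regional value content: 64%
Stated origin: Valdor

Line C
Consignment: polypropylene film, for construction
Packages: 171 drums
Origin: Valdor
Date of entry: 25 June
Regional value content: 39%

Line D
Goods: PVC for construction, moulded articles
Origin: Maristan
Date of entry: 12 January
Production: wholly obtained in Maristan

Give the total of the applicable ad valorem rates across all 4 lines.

54%

Line A: PVC → 10-1; tubing → 10-1-2; for packaging → 10-1-2-3. Scheduled 2%. quota on 10-1-2-3 open → in-quota 1%; Valdor agreement on 10-3: 10-1-2-3 not covered. → 1%.
Line B: polystyrene → 10-3; moulded articles → 10-3-1; for construction → 10-3-1-2. Scheduled 3%. Valdor agreement on 10-3: RVC ≥ 50% → 11% available; preference 11% not lower than 3% → no reduction. → 3%.
Line C: polypropylene → 10-2; film → 10-2-3; for construction → 10-2-3-1. Scheduled 5%. Valdor agreement on 10-3: 10-2-3-1 not covered. → 5%.
Line D: PVC → 10-1; moulded articles → 10-1-4; for construction → 10-1-4-2. Scheduled 6%. quota on 10-1-4 exhausted → over-quota 45%; Maristan agreement on 10-1-2-3: 10-1-4-2 not covered. → 45%.
Sum: 1% + 3% + 5% + 45% = 54%.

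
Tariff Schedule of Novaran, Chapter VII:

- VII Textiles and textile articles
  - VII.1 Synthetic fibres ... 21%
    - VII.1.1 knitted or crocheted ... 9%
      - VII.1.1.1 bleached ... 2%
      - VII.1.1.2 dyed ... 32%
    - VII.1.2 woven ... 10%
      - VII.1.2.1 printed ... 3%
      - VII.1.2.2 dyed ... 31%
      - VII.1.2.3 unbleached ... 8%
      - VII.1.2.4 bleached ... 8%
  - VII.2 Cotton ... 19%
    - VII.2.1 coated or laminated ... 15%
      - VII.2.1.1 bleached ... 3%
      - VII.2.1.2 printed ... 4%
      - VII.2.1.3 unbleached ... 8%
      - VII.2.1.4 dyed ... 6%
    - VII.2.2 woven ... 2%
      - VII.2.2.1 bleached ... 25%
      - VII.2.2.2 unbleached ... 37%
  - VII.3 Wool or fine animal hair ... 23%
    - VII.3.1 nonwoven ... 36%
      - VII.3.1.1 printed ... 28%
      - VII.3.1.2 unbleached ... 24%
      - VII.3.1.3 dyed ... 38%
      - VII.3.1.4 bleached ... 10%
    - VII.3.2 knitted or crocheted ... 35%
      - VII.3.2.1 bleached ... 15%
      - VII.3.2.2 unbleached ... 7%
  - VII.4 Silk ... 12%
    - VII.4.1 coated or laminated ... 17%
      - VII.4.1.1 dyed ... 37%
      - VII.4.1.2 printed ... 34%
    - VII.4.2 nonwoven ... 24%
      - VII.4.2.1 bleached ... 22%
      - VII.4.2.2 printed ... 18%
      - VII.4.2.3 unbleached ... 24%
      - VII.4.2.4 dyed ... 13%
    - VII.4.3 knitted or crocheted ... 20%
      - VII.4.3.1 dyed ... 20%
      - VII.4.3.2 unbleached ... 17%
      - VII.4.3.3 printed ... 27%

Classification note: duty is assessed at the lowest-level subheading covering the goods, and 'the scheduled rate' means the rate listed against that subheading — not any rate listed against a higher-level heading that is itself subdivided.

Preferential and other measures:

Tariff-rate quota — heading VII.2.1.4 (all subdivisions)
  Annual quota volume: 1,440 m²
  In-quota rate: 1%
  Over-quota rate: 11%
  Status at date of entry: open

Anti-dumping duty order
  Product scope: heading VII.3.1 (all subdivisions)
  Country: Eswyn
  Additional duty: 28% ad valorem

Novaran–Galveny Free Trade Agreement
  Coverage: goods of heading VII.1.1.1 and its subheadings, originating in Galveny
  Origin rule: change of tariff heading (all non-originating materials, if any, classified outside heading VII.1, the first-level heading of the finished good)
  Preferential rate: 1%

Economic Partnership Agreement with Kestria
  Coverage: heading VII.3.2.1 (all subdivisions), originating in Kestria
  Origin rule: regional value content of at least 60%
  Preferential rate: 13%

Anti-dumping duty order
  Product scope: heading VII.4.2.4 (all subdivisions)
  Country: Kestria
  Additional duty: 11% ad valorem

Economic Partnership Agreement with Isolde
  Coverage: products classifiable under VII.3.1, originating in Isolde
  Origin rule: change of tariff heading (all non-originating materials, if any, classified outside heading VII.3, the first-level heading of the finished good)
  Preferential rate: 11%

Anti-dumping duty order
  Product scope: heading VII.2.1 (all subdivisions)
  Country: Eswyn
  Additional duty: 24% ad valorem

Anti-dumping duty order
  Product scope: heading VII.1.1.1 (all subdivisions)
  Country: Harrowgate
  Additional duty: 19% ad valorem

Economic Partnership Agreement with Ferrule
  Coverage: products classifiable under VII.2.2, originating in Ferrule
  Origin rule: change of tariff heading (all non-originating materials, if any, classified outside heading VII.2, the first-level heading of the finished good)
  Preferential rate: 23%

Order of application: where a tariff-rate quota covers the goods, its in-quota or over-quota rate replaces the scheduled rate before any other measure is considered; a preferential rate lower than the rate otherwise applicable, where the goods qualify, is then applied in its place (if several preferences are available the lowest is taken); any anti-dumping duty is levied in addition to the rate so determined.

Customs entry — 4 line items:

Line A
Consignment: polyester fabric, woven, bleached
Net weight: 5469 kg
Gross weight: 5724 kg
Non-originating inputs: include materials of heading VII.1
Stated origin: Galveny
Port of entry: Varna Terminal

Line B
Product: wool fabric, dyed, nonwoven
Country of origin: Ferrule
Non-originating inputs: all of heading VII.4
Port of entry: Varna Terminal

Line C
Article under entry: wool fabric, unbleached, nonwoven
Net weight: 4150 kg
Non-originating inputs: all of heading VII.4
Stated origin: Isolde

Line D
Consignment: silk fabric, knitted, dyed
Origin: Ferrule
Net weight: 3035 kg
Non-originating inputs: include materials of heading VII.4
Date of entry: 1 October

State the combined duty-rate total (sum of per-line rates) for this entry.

Line A: polyester → VII.1; woven → VII.1.2; bleached → VII.1.2.4. Scheduled 8%. Galveny agreement on VII.1.1.1: VII.1.2.4 not covered. → 8%.
Line B: wool → VII.3; nonwoven → VII.3.1; dyed → VII.3.1.3. Scheduled 38%. Ferrule agreement on VII.2.2: VII.3.1.3 not covered. → 38%.
Line C: wool → VII.3; nonwoven → VII.3.1; unbleached → VII.3.1.2. Scheduled 24%. Isolde agreement on VII.3.1: CTH met → 11% available; preferential 11%. → 11%.
Line D: silk → VII.4; knitted → VII.4.3; dyed → VII.4.3.1. Scheduled 20%. Ferrule agreement on VII.2.2: VII.4.3.1 not covered. → 20%.
Sum: 8% + 38% + 11% + 20% = 77%.

77%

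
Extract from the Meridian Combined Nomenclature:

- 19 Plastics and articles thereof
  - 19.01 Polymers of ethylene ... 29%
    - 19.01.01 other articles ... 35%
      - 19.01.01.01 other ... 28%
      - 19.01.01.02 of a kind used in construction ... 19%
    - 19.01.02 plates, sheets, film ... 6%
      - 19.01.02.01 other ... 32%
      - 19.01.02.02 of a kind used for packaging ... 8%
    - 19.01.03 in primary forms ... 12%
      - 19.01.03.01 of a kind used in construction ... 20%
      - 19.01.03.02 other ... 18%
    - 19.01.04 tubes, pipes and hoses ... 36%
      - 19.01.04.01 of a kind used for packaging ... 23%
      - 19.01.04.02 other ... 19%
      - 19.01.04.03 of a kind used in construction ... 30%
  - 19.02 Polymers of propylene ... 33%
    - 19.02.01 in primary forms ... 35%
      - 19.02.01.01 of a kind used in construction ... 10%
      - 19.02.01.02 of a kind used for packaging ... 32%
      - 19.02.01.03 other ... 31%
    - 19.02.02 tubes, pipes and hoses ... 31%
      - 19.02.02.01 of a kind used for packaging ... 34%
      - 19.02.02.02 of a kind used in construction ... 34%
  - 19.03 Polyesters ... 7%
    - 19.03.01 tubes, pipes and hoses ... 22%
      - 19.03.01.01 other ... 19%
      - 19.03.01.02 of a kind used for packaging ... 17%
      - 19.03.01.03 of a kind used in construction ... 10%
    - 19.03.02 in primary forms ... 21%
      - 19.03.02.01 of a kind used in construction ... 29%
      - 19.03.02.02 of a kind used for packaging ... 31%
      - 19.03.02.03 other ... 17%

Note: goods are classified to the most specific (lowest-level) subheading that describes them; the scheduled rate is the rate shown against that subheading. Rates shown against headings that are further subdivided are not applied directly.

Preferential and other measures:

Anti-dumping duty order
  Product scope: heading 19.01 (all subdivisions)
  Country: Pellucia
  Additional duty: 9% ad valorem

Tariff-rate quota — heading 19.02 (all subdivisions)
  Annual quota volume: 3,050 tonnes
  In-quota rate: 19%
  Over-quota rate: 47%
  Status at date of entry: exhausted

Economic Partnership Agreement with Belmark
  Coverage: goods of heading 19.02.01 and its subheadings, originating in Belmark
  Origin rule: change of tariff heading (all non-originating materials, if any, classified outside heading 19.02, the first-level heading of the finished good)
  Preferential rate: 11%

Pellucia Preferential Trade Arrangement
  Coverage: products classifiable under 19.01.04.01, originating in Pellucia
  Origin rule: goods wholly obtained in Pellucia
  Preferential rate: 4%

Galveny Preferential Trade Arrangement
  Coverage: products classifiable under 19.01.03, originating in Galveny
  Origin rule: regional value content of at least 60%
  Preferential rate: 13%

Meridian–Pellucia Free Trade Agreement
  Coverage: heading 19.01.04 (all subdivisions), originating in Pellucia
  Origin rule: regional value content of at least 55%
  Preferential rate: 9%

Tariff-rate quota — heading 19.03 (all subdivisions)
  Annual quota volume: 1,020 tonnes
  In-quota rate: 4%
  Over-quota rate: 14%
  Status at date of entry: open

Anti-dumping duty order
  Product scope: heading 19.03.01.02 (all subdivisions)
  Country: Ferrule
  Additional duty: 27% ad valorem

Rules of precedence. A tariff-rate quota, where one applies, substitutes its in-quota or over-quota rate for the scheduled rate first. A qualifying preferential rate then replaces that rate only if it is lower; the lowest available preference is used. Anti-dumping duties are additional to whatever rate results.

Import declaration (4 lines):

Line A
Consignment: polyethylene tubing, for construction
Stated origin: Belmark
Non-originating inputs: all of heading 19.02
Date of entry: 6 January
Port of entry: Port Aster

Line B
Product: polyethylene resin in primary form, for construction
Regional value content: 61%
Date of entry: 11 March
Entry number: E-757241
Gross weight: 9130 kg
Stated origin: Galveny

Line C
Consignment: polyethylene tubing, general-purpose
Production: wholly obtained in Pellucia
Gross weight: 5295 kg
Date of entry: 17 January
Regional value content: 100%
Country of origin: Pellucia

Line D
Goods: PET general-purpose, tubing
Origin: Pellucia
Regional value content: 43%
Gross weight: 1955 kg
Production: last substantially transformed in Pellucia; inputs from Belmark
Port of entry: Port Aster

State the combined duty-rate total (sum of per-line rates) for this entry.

Line A: polyethylene → 19.01; tubing → 19.01.04; for construction → 19.01.04.03. Scheduled 30%. Belmark agreement on 19.02.01: 19.01.04.03 not covered. → 30%.
Line B: polyethylene → 19.01; resin in primary form → 19.01.03; for construction → 19.01.03.01. Scheduled 20%. Galveny agreement on 19.01.03: RVC ≥ 60% → 13% available; preferential 13%. → 13%.
Line C: polyethylene → 19.01; tubing → 19.01.04; general-purpose → 19.01.04.02. Scheduled 19%. Pellucia agreement on 19.01.04.01: 19.01.04.02 not covered; Pellucia agreement on 19.01.04: RVC ≥ 55% → 9% available; preferential 9%; anti-dumping (Pellucia, 19.01): +9%; total 9% + 9% = 18%. → 18%.
Line D: PET → 19.03; tubing → 19.03.01; general-purpose → 19.03.01.01. Scheduled 19%. quota on 19.03 open → in-quota 4%; Pellucia agreement on 19.01.04.01: 19.03.01.01 not covered; Pellucia agreement on 19.01.04: 19.03.01.01 not covered. → 4%.
Sum: 30% + 13% + 18% + 4% = 65%.

65%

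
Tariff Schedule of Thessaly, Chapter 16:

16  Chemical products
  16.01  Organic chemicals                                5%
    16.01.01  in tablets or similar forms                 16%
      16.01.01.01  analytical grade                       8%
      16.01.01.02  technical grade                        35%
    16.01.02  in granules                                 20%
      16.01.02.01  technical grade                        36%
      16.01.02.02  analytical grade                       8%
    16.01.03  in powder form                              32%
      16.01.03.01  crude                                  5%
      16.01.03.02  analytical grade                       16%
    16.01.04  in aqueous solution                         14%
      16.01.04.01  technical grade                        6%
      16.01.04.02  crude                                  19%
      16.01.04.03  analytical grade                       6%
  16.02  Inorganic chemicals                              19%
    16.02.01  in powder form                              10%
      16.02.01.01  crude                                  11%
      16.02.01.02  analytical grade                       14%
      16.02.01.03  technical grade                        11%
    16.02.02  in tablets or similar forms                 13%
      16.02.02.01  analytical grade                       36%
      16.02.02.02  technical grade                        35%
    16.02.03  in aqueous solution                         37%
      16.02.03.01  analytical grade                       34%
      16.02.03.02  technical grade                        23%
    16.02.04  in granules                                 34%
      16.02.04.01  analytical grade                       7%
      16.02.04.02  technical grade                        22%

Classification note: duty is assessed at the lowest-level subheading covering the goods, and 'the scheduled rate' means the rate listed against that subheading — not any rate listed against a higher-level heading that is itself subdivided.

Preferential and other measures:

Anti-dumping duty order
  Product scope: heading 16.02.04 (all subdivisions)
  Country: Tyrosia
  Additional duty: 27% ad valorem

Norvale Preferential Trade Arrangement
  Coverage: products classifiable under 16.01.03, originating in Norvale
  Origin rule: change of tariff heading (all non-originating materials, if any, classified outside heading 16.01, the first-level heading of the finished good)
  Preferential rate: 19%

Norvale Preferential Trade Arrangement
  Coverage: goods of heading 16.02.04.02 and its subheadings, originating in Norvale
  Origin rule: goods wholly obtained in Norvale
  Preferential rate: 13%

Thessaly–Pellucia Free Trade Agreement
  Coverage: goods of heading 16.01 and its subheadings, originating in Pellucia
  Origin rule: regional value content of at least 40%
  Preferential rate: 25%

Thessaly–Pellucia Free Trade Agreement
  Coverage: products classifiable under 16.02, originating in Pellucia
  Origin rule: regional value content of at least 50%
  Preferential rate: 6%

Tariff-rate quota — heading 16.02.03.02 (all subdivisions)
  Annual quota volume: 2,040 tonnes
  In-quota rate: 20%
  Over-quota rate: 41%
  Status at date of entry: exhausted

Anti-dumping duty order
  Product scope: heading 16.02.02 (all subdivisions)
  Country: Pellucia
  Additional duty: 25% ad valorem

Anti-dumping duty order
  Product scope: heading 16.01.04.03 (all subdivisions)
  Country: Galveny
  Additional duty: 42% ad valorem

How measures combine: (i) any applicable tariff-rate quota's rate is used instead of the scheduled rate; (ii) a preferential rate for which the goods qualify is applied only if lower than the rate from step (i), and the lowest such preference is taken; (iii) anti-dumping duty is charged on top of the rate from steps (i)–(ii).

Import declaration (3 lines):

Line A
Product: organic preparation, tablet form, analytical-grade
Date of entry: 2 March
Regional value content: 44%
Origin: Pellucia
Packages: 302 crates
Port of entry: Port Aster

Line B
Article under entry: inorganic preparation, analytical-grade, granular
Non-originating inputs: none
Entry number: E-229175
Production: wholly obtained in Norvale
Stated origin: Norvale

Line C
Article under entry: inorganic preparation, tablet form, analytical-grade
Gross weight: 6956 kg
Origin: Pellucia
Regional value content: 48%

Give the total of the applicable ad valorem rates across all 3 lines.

Line A: organic → 16.01; tablet form → 16.01.01; analytical-grade → 16.01.01.01. Scheduled 8%. Pellucia agreement on 16.01: RVC ≥ 40% → 25% available; Pellucia agreement on 16.02: 16.01.01.01 not covered; preference 25% not lower than 8% → no reduction. → 8%.
Line B: inorganic → 16.02; granular → 16.02.04; analytical-grade → 16.02.04.01. Scheduled 7%. Norvale agreement on 16.01.03: 16.02.04.01 not covered; Norvale agreement on 16.02.04.02: 16.02.04.01 not covered. → 7%.
Line C: inorganic → 16.02; tablet form → 16.02.02; analytical-grade → 16.02.02.01. Scheduled 36%. Pellucia agreement on 16.01: 16.02.02.01 not covered; Pellucia agreement on 16.02: RVC < 50%; anti-dumping (Pellucia, 16.02.02): +25%; total 36% + 25% = 61%. → 61%.
Sum: 8% + 7% + 61% = 76%.

76%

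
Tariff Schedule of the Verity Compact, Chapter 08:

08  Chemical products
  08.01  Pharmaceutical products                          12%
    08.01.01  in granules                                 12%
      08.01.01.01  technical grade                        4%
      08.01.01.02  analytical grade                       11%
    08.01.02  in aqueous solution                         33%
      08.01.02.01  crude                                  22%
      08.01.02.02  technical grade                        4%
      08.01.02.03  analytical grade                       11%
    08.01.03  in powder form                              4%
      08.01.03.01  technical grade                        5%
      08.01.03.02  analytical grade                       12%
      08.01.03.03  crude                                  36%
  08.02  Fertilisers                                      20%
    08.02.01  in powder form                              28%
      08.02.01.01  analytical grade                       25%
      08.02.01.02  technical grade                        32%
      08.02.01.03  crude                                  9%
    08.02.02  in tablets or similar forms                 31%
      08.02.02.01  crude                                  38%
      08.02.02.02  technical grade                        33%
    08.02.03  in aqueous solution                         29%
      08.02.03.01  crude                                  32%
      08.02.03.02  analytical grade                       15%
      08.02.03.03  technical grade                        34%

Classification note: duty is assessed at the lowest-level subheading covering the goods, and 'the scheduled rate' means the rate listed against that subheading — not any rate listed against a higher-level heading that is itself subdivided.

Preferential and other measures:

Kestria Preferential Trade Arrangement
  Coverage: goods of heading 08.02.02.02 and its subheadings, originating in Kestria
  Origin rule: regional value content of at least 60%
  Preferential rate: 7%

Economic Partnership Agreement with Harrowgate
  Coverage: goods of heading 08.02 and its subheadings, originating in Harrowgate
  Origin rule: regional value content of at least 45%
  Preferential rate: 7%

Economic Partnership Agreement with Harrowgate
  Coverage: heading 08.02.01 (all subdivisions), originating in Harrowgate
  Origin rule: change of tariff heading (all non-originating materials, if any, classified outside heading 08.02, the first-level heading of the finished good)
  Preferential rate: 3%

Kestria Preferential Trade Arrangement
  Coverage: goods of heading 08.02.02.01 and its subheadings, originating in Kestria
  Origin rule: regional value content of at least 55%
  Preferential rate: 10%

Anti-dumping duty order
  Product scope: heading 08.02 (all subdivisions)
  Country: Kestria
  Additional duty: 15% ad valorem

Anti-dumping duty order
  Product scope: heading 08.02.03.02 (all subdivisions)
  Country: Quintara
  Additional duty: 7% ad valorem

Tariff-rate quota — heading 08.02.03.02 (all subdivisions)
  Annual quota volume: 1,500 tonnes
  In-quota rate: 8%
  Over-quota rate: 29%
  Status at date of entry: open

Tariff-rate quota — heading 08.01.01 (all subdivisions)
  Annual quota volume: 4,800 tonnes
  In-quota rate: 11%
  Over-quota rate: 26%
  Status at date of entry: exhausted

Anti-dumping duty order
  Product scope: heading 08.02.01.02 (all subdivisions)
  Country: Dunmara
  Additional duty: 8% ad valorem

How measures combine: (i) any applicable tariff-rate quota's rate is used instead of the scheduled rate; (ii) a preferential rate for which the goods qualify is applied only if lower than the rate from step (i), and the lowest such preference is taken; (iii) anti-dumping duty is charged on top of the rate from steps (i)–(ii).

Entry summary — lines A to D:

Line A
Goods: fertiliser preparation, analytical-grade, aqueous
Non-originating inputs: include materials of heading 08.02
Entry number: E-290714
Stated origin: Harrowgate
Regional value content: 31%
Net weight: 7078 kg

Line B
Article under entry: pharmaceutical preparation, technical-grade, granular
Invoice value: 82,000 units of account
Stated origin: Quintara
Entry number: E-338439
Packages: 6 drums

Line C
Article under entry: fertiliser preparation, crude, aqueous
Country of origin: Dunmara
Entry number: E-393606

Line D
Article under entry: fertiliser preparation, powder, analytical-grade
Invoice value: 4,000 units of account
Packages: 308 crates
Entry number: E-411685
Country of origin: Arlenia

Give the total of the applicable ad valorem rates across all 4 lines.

Line A: fertiliser → 08.02; aqueous → 08.02.03; analytical-grade → 08.02.03.02. Scheduled 15%. quota on 08.02.03.02 open → in-quota 8%; Harrowgate agreement on 08.02: RVC < 45%; Harrowgate agreement on 08.02.01: 08.02.03.02 not covered. → 8%.
Line B: pharmaceutical → 08.01; granular → 08.01.01; technical-grade → 08.01.01.01. Scheduled 4%. quota on 08.01.01 exhausted → over-quota 26%. → 26%.
Line C: fertiliser → 08.02; aqueous → 08.02.03; crude → 08.02.03.01. Scheduled 32%. No special measure applies. → 32%.
Line D: fertiliser → 08.02; powder → 08.02.01; analytical-grade → 08.02.01.01. Scheduled 25%. No special measure applies. → 25%.
Sum: 8% + 26% + 32% + 25% = 91%.

91%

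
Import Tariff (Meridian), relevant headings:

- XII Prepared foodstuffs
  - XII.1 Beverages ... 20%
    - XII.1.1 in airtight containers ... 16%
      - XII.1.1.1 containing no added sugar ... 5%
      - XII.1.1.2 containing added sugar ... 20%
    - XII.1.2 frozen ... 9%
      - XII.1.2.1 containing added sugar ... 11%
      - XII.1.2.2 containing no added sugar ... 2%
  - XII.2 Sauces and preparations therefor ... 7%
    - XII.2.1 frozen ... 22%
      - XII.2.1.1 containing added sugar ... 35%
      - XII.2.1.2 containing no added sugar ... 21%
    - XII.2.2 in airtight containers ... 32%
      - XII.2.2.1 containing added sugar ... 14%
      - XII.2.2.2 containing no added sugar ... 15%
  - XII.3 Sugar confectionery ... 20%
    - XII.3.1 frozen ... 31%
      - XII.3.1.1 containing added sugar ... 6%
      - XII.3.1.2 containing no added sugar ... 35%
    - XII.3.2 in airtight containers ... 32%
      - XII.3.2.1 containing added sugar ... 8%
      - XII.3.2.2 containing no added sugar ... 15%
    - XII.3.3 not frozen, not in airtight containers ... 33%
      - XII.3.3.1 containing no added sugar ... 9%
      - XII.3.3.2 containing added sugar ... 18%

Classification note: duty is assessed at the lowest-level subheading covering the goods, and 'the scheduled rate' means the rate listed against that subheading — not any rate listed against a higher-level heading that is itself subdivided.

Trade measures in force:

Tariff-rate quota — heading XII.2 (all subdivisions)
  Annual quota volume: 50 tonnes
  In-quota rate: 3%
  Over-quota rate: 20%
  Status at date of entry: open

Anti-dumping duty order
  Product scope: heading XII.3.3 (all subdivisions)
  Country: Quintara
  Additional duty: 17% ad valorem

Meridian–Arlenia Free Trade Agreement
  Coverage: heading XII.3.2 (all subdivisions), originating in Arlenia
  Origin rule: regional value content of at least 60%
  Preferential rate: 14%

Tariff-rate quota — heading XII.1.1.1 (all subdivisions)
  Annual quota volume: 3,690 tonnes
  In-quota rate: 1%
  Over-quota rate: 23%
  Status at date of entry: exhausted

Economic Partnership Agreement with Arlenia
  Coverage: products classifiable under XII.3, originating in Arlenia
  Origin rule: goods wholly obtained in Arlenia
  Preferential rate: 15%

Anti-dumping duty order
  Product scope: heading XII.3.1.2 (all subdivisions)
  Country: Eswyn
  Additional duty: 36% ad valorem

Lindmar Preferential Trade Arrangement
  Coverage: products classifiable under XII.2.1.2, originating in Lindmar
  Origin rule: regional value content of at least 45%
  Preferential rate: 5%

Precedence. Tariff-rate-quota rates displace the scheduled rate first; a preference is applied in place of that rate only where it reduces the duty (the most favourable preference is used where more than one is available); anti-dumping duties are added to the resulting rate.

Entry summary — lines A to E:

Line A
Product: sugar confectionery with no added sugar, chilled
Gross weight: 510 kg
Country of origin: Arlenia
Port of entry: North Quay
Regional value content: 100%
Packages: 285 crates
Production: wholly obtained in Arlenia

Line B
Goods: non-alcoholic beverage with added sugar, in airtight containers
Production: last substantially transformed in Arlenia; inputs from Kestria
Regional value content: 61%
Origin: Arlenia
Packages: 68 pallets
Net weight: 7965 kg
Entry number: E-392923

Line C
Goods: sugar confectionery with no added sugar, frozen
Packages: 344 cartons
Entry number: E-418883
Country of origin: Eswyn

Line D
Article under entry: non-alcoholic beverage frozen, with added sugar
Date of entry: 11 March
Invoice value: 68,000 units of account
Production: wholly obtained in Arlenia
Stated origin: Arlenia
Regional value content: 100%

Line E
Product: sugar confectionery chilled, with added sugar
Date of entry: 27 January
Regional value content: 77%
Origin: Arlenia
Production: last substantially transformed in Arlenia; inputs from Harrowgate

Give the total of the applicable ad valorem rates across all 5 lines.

129%

Line A: sugar confectionery → XII.3; chilled → XII.3.3; with no added sugar → XII.3.3.1. Scheduled 9%. Arlenia agreement on XII.3.2: XII.3.3.1 not covered; Arlenia agreement on XII.3: wholly obtained → 15% available; preference 15% not lower than 9% → no reduction. → 9%.
Line B: non-alcoholic beverage → XII.1; in airtight containers → XII.1.1; with added sugar → XII.1.1.2. Scheduled 20%. Arlenia agreement on XII.3.2: XII.1.1.2 not covered; Arlenia agreement on XII.3: XII.1.1.2 not covered. → 20%.
Line C: sugar confectionery → XII.3; frozen → XII.3.1; with no added sugar → XII.3.1.2. Scheduled 35%. anti-dumping (Eswyn, XII.3.1.2): +36%; total 35% + 36% = 71%. → 71%.
Line D: non-alcoholic beverage → XII.1; frozen → XII.1.2; with added sugar → XII.1.2.1. Scheduled 11%. Arlenia agreement on XII.3.2: XII.1.2.1 not covered; Arlenia agreement on XII.3: XII.1.2.1 not covered. → 11%.
Line E: sugar confectionery → XII.3; chilled → XII.3.3; with added sugar → XII.3.3.2. Scheduled 18%. Arlenia agreement on XII.3.2: XII.3.3.2 not covered; Arlenia agreement on XII.3: not wholly obtained. → 18%.
Sum: 9% + 20% + 71% + 11% + 18% = 129%.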